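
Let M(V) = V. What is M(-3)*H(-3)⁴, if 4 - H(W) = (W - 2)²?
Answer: -583443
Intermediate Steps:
H(W) = 4 - (-2 + W)² (H(W) = 4 - (W - 2)² = 4 - (-2 + W)²)
M(-3)*H(-3)⁴ = -3*81*(4 - 1*(-3))⁴ = -3*81*(4 + 3)⁴ = -3*(-3*7)⁴ = -3*(-21)⁴ = -3*194481 = -583443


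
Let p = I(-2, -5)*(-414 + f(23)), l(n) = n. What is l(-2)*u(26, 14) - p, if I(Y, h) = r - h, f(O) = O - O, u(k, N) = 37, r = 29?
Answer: 14002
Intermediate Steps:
f(O) = 0
I(Y, h) = 29 - h
p = -14076 (p = (29 - 1*(-5))*(-414 + 0) = (29 + 5)*(-414) = 34*(-414) = -14076)
l(-2)*u(26, 14) - p = -2*37 - 1*(-14076) = -74 + 14076 = 14002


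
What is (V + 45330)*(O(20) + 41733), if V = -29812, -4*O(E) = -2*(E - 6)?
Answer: 647721320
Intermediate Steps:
O(E) = -3 + E/2 (O(E) = -(-1)*(E - 6)/2 = -(-1)*(-6 + E)/2 = -(12 - 2*E)/4 = -3 + E/2)
(V + 45330)*(O(20) + 41733) = (-29812 + 45330)*((-3 + (1/2)*20) + 41733) = 15518*((-3 + 10) + 41733) = 15518*(7 + 41733) = 15518*41740 = 647721320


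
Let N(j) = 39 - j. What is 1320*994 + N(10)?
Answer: 1312109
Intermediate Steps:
1320*994 + N(10) = 1320*994 + (39 - 1*10) = 1312080 + (39 - 10) = 1312080 + 29 = 1312109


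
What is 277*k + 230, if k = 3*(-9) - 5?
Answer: -8634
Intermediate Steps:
k = -32 (k = -27 - 5 = -32)
277*k + 230 = 277*(-32) + 230 = -8864 + 230 = -8634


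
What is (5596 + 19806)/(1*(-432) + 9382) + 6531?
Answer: 29238926/4475 ≈ 6533.8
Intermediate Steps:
(5596 + 19806)/(1*(-432) + 9382) + 6531 = 25402/(-432 + 9382) + 6531 = 25402/8950 + 6531 = 25402*(1/8950) + 6531 = 12701/4475 + 6531 = 29238926/4475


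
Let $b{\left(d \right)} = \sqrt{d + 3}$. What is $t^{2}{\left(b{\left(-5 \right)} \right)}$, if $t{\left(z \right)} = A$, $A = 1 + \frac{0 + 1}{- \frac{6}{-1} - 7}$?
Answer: $0$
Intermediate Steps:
$b{\left(d \right)} = \sqrt{3 + d}$
$A = 0$ ($A = 1 + 1 \frac{1}{\left(-6\right) \left(-1\right) - 7} = 1 + 1 \frac{1}{6 - 7} = 1 + 1 \frac{1}{-1} = 1 + 1 \left(-1\right) = 1 - 1 = 0$)
$t{\left(z \right)} = 0$
$t^{2}{\left(b{\left(-5 \right)} \right)} = 0^{2} = 0$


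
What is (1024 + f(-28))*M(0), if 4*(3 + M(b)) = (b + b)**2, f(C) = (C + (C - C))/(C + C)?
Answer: -6147/2 ≈ -3073.5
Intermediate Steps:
f(C) = 1/2 (f(C) = (C + 0)/((2*C)) = C*(1/(2*C)) = 1/2)
M(b) = -3 + b**2 (M(b) = -3 + (b + b)**2/4 = -3 + (2*b)**2/4 = -3 + (4*b**2)/4 = -3 + b**2)
(1024 + f(-28))*M(0) = (1024 + 1/2)*(-3 + 0**2) = 2049*(-3 + 0)/2 = (2049/2)*(-3) = -6147/2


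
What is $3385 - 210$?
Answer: $3175$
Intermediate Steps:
$3385 - 210 = 3175$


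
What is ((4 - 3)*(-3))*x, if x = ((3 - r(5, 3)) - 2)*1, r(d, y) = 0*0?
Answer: -3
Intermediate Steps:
r(d, y) = 0
x = 1 (x = ((3 - 1*0) - 2)*1 = ((3 + 0) - 2)*1 = (3 - 2)*1 = 1*1 = 1)
((4 - 3)*(-3))*x = ((4 - 3)*(-3))*1 = (1*(-3))*1 = -3*1 = -3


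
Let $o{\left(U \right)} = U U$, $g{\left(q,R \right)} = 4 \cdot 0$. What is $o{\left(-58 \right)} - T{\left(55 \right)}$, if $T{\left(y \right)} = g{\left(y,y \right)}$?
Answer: $3364$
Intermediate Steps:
$g{\left(q,R \right)} = 0$
$o{\left(U \right)} = U^{2}$
$T{\left(y \right)} = 0$
$o{\left(-58 \right)} - T{\left(55 \right)} = \left(-58\right)^{2} - 0 = 3364 + 0 = 3364$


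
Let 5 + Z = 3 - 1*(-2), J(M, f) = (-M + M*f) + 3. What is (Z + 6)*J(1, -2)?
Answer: 0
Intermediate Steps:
J(M, f) = 3 - M + M*f
Z = 0 (Z = -5 + (3 - 1*(-2)) = -5 + (3 + 2) = -5 + 5 = 0)
(Z + 6)*J(1, -2) = (0 + 6)*(3 - 1*1 + 1*(-2)) = 6*(3 - 1 - 2) = 6*0 = 0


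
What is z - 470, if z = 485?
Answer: 15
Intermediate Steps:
z - 470 = 485 - 470 = 15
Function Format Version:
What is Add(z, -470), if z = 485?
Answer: 15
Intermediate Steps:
Add(z, -470) = Add(485, -470) = 15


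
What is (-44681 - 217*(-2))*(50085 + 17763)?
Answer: -3002070456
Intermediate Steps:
(-44681 - 217*(-2))*(50085 + 17763) = (-44681 + 434)*67848 = -44247*67848 = -3002070456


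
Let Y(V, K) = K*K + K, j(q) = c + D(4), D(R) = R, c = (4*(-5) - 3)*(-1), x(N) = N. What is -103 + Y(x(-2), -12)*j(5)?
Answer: 3461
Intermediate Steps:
c = 23 (c = (-20 - 3)*(-1) = -23*(-1) = 23)
j(q) = 27 (j(q) = 23 + 4 = 27)
Y(V, K) = K + K² (Y(V, K) = K² + K = K + K²)
-103 + Y(x(-2), -12)*j(5) = -103 - 12*(1 - 12)*27 = -103 - 12*(-11)*27 = -103 + 132*27 = -103 + 3564 = 3461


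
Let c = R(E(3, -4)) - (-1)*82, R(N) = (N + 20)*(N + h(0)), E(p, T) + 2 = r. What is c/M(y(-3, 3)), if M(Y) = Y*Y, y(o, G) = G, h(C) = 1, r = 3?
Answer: 124/9 ≈ 13.778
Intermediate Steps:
E(p, T) = 1 (E(p, T) = -2 + 3 = 1)
M(Y) = Y**2
R(N) = (1 + N)*(20 + N) (R(N) = (N + 20)*(N + 1) = (20 + N)*(1 + N) = (1 + N)*(20 + N))
c = 124 (c = (20 + 1**2 + 21*1) - (-1)*82 = (20 + 1 + 21) - 1*(-82) = 42 + 82 = 124)
c/M(y(-3, 3)) = 124/(3**2) = 124/9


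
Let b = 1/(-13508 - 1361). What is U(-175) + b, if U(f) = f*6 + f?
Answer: -18214526/14869 ≈ -1225.0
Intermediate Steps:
U(f) = 7*f (U(f) = 6*f + f = 7*f)
b = -1/14869 (b = 1/(-14869) = -1/14869 ≈ -6.7254e-5)
U(-175) + b = 7*(-175) - 1/14869 = -1225 - 1/14869 = -18214526/14869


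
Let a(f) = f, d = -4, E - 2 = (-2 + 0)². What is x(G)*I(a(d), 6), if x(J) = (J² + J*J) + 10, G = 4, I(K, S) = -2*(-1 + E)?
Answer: -420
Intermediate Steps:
E = 6 (E = 2 + (-2 + 0)² = 2 + (-2)² = 2 + 4 = 6)
I(K, S) = -10 (I(K, S) = -2*(-1 + 6) = -2*5 = -10)
x(J) = 10 + 2*J² (x(J) = (J² + J²) + 10 = 2*J² + 10 = 10 + 2*J²)
x(G)*I(a(d), 6) = (10 + 2*4²)*(-10) = (10 + 2*16)*(-10) = (10 + 32)*(-10) = 42*(-10) = -420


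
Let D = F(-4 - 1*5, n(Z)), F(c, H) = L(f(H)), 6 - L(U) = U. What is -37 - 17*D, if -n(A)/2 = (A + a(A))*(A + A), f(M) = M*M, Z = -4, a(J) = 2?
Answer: 17269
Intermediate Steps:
f(M) = M²
n(A) = -4*A*(2 + A) (n(A) = -2*(A + 2)*(A + A) = -2*(2 + A)*2*A = -4*A*(2 + A))
L(U) = 6 - U
F(c, H) = 6 - H²
D = -1018 (D = 6 - (-4*(-4)*(2 - 4))² = 6 - (-4*(-4)*(-2))² = 6 - 1*(-32)² = 6 - 1*1024 = 6 - 1024 = -1018)
-37 - 17*D = -37 - 17*(-1018) = -37 + 17306 = 17269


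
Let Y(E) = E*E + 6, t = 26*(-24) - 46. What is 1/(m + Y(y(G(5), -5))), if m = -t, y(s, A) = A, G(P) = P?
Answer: 1/701 ≈ 0.0014265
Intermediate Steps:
t = -670 (t = -624 - 46 = -670)
Y(E) = 6 + E² (Y(E) = E² + 6 = 6 + E²)
m = 670 (m = -1*(-670) = 670)
1/(m + Y(y(G(5), -5))) = 1/(670 + (6 + (-5)²)) = 1/(670 + (6 + 25)) = 1/(670 + 31) = 1/701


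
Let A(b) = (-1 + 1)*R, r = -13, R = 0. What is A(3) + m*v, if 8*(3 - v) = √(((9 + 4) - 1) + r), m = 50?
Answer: 150 - 25*I/4 ≈ 150.0 - 6.25*I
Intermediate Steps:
v = 3 - I/8 (v = 3 - √(((9 + 4) - 1) - 13)/8 = 3 - √((13 - 1) - 13)/8 = 3 - √(12 - 13)/8 = 3 - I/8 ≈ 3.0 - 0.125*I)
A(b) = 0 (A(b) = (-1 + 1)*0 = 0*0 = 0)
A(3) + m*v = 0 + 50*(3 - I/8) = 0 + (150 - 25*I/4) = 150 - 25*I/4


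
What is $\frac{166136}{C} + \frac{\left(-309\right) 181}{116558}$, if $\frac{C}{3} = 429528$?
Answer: $- \frac{6588091831}{18774346734} \approx -0.35091$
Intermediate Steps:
$C = 1288584$ ($C = 3 \cdot 429528 = 1288584$)
$\frac{166136}{C} + \frac{\left(-309\right) 181}{116558} = \frac{166136}{1288584} + \frac{\left(-309\right) 181}{116558} = 166136 \cdot \frac{1}{1288584} - \frac{55929}{116558} = \frac{20767}{161073} - \frac{55929}{116558} = - \frac{6588091831}{18774346734}$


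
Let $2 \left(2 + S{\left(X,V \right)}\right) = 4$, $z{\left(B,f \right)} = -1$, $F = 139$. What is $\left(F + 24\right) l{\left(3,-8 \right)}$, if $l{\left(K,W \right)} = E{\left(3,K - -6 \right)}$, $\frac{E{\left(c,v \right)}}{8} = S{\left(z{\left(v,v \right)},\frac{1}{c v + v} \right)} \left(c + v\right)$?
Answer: $0$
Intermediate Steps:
$S{\left(X,V \right)} = 0$ ($S{\left(X,V \right)} = -2 + \frac{1}{2} \cdot 4 = -2 + 2 = 0$)
$E{\left(c,v \right)} = 0$ ($E{\left(c,v \right)} = 8 \cdot 0 \left(c + v\right) = 8 \cdot 0 = 0$)
$l{\left(K,W \right)} = 0$
$\left(F + 24\right) l{\left(3,-8 \right)} = \left(139 + 24\right) 0 = 163 \cdot 0 = 0$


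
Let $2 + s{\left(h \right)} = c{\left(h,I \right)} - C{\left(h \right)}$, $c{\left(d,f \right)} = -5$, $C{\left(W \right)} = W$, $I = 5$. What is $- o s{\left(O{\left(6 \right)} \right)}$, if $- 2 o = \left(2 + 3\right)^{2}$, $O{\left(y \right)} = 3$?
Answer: $-125$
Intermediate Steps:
$o = - \frac{25}{2}$ ($o = - \frac{\left(2 + 3\right)^{2}}{2} = - \frac{5^{2}}{2} = \left(- \frac{1}{2}\right) 25 = - \frac{25}{2} \approx -12.5$)
$s{\left(h \right)} = -7 - h$ ($s{\left(h \right)} = -2 - \left(5 + h\right) = -7 - h$)
$- o s{\left(O{\left(6 \right)} \right)} = - \frac{\left(-25\right) \left(-7 - 3\right)}{2} = - \frac{\left(-25\right) \left(-10\right)}{2} = \left(-1\right) 125 = -125$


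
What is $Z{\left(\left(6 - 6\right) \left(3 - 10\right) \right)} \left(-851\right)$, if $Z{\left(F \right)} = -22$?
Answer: $18722$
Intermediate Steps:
$Z{\left(\left(6 - 6\right) \left(3 - 10\right) \right)} \left(-851\right) = \left(-22\right) \left(-851\right) = 18722$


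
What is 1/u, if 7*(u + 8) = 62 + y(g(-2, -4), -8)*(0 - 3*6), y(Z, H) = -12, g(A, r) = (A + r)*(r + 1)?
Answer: 7/222 ≈ 0.031532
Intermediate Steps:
g(A, r) = (1 + r)*(A + r) (g(A, r) = (A + r)*(1 + r) = (1 + r)*(A + r))
u = 222/7 (u = -8 + (62 - 12*(0 - 3*6))/7 = -8 + (62 - 12*(0 - 18))/7 = -8 + (62 - 12*(-18))/7 = -8 + (62 + 216)/7 = -8 + (⅐)*278 = -8 + 278/7 = 222/7 ≈ 31.714)
1/u = 1/(222/7) = 7/222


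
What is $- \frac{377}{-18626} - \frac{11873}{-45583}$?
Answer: $\frac{238331289}{849028958} \approx 0.28071$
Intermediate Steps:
$- \frac{377}{-18626} - \frac{11873}{-45583} = \left(-377\right) \left(- \frac{1}{18626}\right) - - \frac{11873}{45583} = \frac{377}{18626} + \frac{11873}{45583} = \frac{238331289}{849028958}$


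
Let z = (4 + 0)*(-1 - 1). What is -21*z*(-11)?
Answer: -1848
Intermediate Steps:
z = -8 (z = 4*(-2) = -8)
-21*z*(-11) = -21*(-8)*(-11) = 168*(-11) = -1848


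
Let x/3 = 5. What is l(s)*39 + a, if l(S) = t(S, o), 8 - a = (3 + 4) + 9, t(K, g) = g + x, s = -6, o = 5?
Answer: 772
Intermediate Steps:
x = 15 (x = 3*5 = 15)
t(K, g) = 15 + g (t(K, g) = g + 15 = 15 + g)
a = -8 (a = 8 - ((3 + 4) + 9) = 8 - (7 + 9) = 8 - 1*16 = 8 - 16 = -8)
l(S) = 20 (l(S) = 15 + 5 = 20)
l(s)*39 + a = 20*39 - 8 = 780 - 8 = 772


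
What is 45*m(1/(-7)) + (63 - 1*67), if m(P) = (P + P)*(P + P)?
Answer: -16/49 ≈ -0.32653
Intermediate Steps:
m(P) = 4*P² (m(P) = (2*P)*(2*P) = 4*P²)
45*m(1/(-7)) + (63 - 1*67) = 45*(4*(1/(-7))²) + (63 - 1*67) = 45*(4*(-⅐)²) + (63 - 67) = 45*(4*(1/49)) - 4 = 45*(4/49) - 4 = 180/49 - 4 = -16/49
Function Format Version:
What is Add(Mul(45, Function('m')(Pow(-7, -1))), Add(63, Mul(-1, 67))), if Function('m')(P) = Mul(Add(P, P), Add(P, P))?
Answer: Rational(-16, 49) ≈ -0.32653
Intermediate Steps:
Function('m')(P) = Mul(4, Pow(P, 2)) (Function('m')(P) = Mul(Mul(2, P), Mul(2, P)) = Mul(4, Pow(P, 2)))
Add(Mul(45, Function('m')(Pow(-7, -1))), Add(63, Mul(-1, 67))) = Add(Mul(45, Mul(4, Pow(Pow(-7, -1), 2))), Add(63, Mul(-1, 67))) = Add(Mul(45, Mul(4, Pow(Rational(-1, 7), 2))), Add(63, -67)) = Add(Mul(45, Mul(4, Rational(1, 49))), -4) = Add(Mul(45, Rational(4, 49)), -4) = Add(Rational(180, 49), -4) = Rational(-16, 49)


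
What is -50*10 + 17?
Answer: -483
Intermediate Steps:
-50*10 + 17 = -500 + 17 = -483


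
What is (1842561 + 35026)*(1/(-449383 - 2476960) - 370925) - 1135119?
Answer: -2038037223061852829/2926343 ≈ -6.9645e+11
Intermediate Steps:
(1842561 + 35026)*(1/(-449383 - 2476960) - 370925) - 1135119 = 1877587*(1/(-2926343) - 370925) - 1135119 = 1877587*(-1/2926343 - 370925) - 1135119 = 1877587*(-1085453777276/2926343) - 1135119 = -2038033901314313012/2926343 - 1135119 = -2038037223061852829/2926343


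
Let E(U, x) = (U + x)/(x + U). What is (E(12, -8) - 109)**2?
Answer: 11664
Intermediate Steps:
E(U, x) = 1 (E(U, x) = (U + x)/(U + x) = 1)
(E(12, -8) - 109)**2 = (1 - 109)**2 = (-108)**2 = 11664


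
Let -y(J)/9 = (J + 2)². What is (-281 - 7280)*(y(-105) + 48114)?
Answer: 358141887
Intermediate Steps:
y(J) = -9*(2 + J)² (y(J) = -9*(J + 2)² = -9*(2 + J)²)
(-281 - 7280)*(y(-105) + 48114) = (-281 - 7280)*(-9*(2 - 105)² + 48114) = -7561*(-9*(-103)² + 48114) = -7561*(-9*10609 + 48114) = -7561*(-95481 + 48114) = -7561*(-47367) = 358141887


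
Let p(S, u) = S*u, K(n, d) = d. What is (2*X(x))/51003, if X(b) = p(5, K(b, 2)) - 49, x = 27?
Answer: -26/17001 ≈ -0.0015293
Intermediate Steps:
X(b) = -39 (X(b) = 5*2 - 49 = 10 - 49 = -39)
(2*X(x))/51003 = (2*(-39))/51003 = -78*1/51003 = -26/17001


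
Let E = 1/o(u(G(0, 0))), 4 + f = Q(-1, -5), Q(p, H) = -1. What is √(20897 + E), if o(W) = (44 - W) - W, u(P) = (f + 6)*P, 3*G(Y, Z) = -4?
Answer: √102395405/70 ≈ 144.56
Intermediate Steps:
G(Y, Z) = -4/3 (G(Y, Z) = (⅓)*(-4) = -4/3)
f = -5 (f = -4 - 1 = -5)
u(P) = P (u(P) = (-5 + 6)*P = 1*P = P)
o(W) = 44 - 2*W
E = 3/140 (E = 1/(44 - 2*(-4/3)) = 1/(44 + 8/3) = 1/(140/3) = 3/140 ≈ 0.021429)
√(20897 + E) = √(20897 + 3/140) = √(2925583/140) = √102395405/70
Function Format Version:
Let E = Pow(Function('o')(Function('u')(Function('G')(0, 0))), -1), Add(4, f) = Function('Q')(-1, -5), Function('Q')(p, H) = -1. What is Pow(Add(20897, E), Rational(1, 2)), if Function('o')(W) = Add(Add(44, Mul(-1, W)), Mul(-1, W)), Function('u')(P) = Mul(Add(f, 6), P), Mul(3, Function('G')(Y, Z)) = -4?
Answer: Mul(Rational(1, 70), Pow(102395405, Rational(1, 2))) ≈ 144.56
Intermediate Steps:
Function('G')(Y, Z) = Rational(-4, 3) (Function('G')(Y, Z) = Mul(Rational(1, 3), -4) = Rational(-4, 3))
f = -5 (f = Add(-4, -1) = -5)
Function('u')(P) = P (Function('u')(P) = Mul(Add(-5, 6), P) = Mul(1, P) = P)
Function('o')(W) = Add(44, Mul(-2, W))
E = Rational(3, 140) (E = Pow(Add(44, Mul(-2, Rational(-4, 3))), -1) = Pow(Add(44, Rational(8, 3)), -1) = Pow(Rational(140, 3), -1) = Rational(3, 140) ≈ 0.021429)
Pow(Add(20897, E), Rational(1, 2)) = Pow(Add(20897, Rational(3, 140)), Rational(1, 2)) = Pow(Rational(2925583, 140), Rational(1, 2)) = Mul(Rational(1, 70), Pow(102395405, Rational(1, 2)))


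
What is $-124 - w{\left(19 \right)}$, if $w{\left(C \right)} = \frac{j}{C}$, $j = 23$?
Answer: $- \frac{2379}{19} \approx -125.21$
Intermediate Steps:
$w{\left(C \right)} = \frac{23}{C}$
$-124 - w{\left(19 \right)} = -124 - \frac{23}{19} = - \frac{2379}{19}$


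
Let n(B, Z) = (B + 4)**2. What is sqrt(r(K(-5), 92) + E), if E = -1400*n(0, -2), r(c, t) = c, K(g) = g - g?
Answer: 40*I*sqrt(14) ≈ 149.67*I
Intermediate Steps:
n(B, Z) = (4 + B)**2
K(g) = 0
E = -22400 (E = -1400*(4 + 0)**2 = -1400*4**2 = -1400*16 = -22400)
sqrt(r(K(-5), 92) + E) = sqrt(0 - 22400) = sqrt(-22400) = 40*I*sqrt(14)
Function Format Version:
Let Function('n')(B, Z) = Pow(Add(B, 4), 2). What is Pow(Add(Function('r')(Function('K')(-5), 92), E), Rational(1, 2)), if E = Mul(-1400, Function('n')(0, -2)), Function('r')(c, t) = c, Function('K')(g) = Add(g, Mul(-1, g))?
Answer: Mul(40, I, Pow(14, Rational(1, 2))) ≈ Mul(149.67, I)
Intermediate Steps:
Function('n')(B, Z) = Pow(Add(4, B), 2)
Function('K')(g) = 0
E = -22400 (E = Mul(-1400, Pow(Add(4, 0), 2)) = Mul(-1400, Pow(4, 2)) = Mul(-1400, 16) = -22400)
Pow(Add(Function('r')(Function('K')(-5), 92), E), Rational(1, 2)) = Pow(Add(0, -22400), Rational(1, 2)) = Pow(-22400, Rational(1, 2)) = Mul(40, I, Pow(14, Rational(1, 2)))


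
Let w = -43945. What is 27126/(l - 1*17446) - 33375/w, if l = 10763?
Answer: -193801389/58736887 ≈ -3.2995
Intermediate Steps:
27126/(l - 1*17446) - 33375/w = 27126/(10763 - 1*17446) - 33375/(-43945) = 27126/(10763 - 17446) - 33375*(-1/43945) = 27126/(-6683) + 6675/8789 = 27126*(-1/6683) + 6675/8789 = -27126/6683 + 6675/8789 = -193801389/58736887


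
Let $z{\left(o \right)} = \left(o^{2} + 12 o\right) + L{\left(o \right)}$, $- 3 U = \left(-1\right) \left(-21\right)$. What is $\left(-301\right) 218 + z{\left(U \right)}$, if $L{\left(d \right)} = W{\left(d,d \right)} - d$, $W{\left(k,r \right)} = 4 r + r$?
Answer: $-65681$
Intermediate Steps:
$U = -7$ ($U = - \frac{\left(-1\right) \left(-21\right)}{3} = \left(- \frac{1}{3}\right) 21 = -7$)
$W{\left(k,r \right)} = 5 r$
$L{\left(d \right)} = 4 d$ ($L{\left(d \right)} = 5 d - d = 4 d$)
$z{\left(o \right)} = o^{2} + 16 o$ ($z{\left(o \right)} = \left(o^{2} + 12 o\right) + 4 o = o^{2} + 16 o$)
$\left(-301\right) 218 + z{\left(U \right)} = \left(-301\right) 218 - 7 \left(16 - 7\right) = -65618 - 63 = -65681$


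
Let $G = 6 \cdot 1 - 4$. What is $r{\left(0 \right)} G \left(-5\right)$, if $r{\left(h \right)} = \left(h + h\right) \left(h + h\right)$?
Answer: $0$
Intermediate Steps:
$G = 2$ ($G = 6 - 4 = 2$)
$r{\left(h \right)} = 4 h^{2}$ ($r{\left(h \right)} = 2 h 2 h = 4 h^{2}$)
$r{\left(0 \right)} G \left(-5\right) = 4 \cdot 0^{2} \cdot 2 \left(-5\right) = 4 \cdot 0 \cdot 2 \left(-5\right) = 0 \cdot 2 \left(-5\right) = 0 \left(-5\right) = 0$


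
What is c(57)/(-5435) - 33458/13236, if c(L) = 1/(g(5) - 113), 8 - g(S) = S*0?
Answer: -1060757273/419636350 ≈ -2.5278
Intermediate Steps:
g(S) = 8 (g(S) = 8 - S*0 = 8 - 1*0 = 8 + 0 = 8)
c(L) = -1/105 (c(L) = 1/(8 - 113) = 1/(-105) = -1/105)
c(57)/(-5435) - 33458/13236 = -1/105/(-5435) - 33458/13236 = -1/105*(-1/5435) - 33458*1/13236 = 1/570675 - 16729/6618 = -1060757273/419636350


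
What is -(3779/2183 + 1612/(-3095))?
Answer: -8177009/6756385 ≈ -1.2103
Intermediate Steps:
-(3779/2183 + 1612/(-3095)) = -(3779*(1/2183) + 1612*(-1/3095)) = -(3779/2183 - 1612/3095) = -1*8177009/6756385 = -8177009/6756385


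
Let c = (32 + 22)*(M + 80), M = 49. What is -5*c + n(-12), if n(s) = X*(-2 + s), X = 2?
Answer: -34858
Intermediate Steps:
n(s) = -4 + 2*s (n(s) = 2*(-2 + s) = -4 + 2*s)
c = 6966 (c = (32 + 22)*(49 + 80) = 54*129 = 6966)
-5*c + n(-12) = -5*6966 + (-4 + 2*(-12)) = -34830 + (-4 - 24) = -34830 - 28 = -34858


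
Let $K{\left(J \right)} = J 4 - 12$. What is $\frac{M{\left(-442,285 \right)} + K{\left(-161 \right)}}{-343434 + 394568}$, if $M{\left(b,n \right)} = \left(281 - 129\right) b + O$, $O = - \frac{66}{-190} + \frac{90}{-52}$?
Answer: $- \frac{167568217}{126300980} \approx -1.3267$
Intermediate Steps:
$O = - \frac{3417}{2470}$ ($O = \left(-66\right) \left(- \frac{1}{190}\right) + 90 \left(- \frac{1}{52}\right) = \frac{33}{95} - \frac{45}{26} = - \frac{3417}{2470} \approx -1.3834$)
$M{\left(b,n \right)} = - \frac{3417}{2470} + 152 b$ ($M{\left(b,n \right)} = \left(281 - 129\right) b - \frac{3417}{2470} = 152 b - \frac{3417}{2470} = - \frac{3417}{2470} + 152 b$)
$K{\left(J \right)} = -12 + 4 J$ ($K{\left(J \right)} = 4 J - 12 = -12 + 4 J$)
$\frac{M{\left(-442,285 \right)} + K{\left(-161 \right)}}{-343434 + 394568} = \frac{\left(- \frac{3417}{2470} + 152 \left(-442\right)\right) + \left(-12 + 4 \left(-161\right)\right)}{-343434 + 394568} = \frac{\left(- \frac{3417}{2470} - 67184\right) - 656}{51134} = \left(- \frac{165947897}{2470} - 656\right) \frac{1}{51134} = \left(- \frac{167568217}{2470}\right) \frac{1}{51134} = - \frac{167568217}{126300980}$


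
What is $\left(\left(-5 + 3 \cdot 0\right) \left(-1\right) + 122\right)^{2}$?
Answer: $16129$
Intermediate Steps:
$\left(\left(-5 + 3 \cdot 0\right) \left(-1\right) + 122\right)^{2} = \left(\left(-5 + 0\right) \left(-1\right) + 122\right)^{2} = \left(\left(-5\right) \left(-1\right) + 122\right)^{2} = \left(5 + 122\right)^{2} = 127^{2} = 16129$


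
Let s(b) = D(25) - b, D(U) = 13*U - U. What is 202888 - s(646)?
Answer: 203234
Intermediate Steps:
D(U) = 12*U
s(b) = 300 - b (s(b) = 12*25 - b = 300 - b)
202888 - s(646) = 202888 - (300 - 1*646) = 202888 - (300 - 646) = 202888 - 1*(-346) = 202888 + 346 = 203234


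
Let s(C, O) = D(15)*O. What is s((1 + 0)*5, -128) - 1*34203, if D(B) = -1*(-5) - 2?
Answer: -34587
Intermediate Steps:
D(B) = 3 (D(B) = 5 - 2 = 3)
s(C, O) = 3*O
s((1 + 0)*5, -128) - 1*34203 = 3*(-128) - 1*34203 = -384 - 34203 = -34587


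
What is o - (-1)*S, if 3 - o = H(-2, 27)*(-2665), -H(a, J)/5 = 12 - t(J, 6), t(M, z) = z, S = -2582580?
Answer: -2662527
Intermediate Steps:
H(a, J) = -30 (H(a, J) = -5*(12 - 1*6) = -5*(12 - 6) = -5*6 = -30)
o = -79947 (o = 3 - (-30)*(-2665) = 3 - 1*79950 = 3 - 79950 = -79947)
o - (-1)*S = -79947 - (-1)*(-2582580) = -79947 - 1*2582580 = -79947 - 2582580 = -2662527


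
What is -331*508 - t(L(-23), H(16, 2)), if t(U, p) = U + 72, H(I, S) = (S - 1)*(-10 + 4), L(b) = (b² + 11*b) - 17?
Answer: -168479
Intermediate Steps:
L(b) = -17 + b² + 11*b
H(I, S) = 6 - 6*S (H(I, S) = (-1 + S)*(-6) = 6 - 6*S)
t(U, p) = 72 + U
-331*508 - t(L(-23), H(16, 2)) = -331*508 - (72 + (-17 + (-23)² + 11*(-23))) = -168148 - (72 + (-17 + 529 - 253)) = -168148 - (72 + 259) = -168148 - 1*331 = -168148 - 331 = -168479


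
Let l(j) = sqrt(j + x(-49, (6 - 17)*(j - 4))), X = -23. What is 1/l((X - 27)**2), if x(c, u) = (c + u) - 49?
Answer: -I*sqrt(25054)/25054 ≈ -0.0063177*I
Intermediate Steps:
x(c, u) = -49 + c + u
l(j) = sqrt(-54 - 10*j) (l(j) = sqrt(j + (-49 - 49 + (6 - 17)*(j - 4))) = sqrt(j + (-49 - 49 - 11*(-4 + j))) = sqrt(j + (-49 - 49 + (44 - 11*j))) = sqrt(j + (-54 - 11*j)) = sqrt(-54 - 10*j))
1/l((X - 27)**2) = 1/(sqrt(-54 - 10*(-23 - 27)**2)) = 1/(sqrt(-54 - 10*(-50)**2)) = 1/(sqrt(-54 - 10*2500)) = 1/(sqrt(-54 - 25000)) = 1/(sqrt(-25054)) = 1/(I*sqrt(25054)) = -I*sqrt(25054)/25054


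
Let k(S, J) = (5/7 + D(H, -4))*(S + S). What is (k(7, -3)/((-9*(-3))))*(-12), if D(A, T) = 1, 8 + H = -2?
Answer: -32/3 ≈ -10.667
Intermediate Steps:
H = -10 (H = -8 - 2 = -10)
k(S, J) = 24*S/7 (k(S, J) = (5/7 + 1)*(S + S) = (5*(1/7) + 1)*(2*S) = (5/7 + 1)*(2*S) = 12*(2*S)/7 = 24*S/7)
(k(7, -3)/((-9*(-3))))*(-12) = (((24/7)*7)/((-9*(-3))))*(-12) = (24/27)*(-12) = (24*(1/27))*(-12) = (8/9)*(-12) = -32/3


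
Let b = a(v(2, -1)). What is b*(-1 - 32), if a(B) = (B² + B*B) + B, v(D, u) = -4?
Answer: -924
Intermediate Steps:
a(B) = B + 2*B² (a(B) = (B² + B²) + B = 2*B² + B = B + 2*B²)
b = 28 (b = -4*(1 + 2*(-4)) = -4*(1 - 8) = -4*(-7) = 28)
b*(-1 - 32) = 28*(-1 - 32) = 28*(-33) = -924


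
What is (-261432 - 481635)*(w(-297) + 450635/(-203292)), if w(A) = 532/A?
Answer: 739978345691/248468 ≈ 2.9782e+6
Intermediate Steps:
(-261432 - 481635)*(w(-297) + 450635/(-203292)) = (-261432 - 481635)*(532/(-297) + 450635/(-203292)) = -743067*(532*(-1/297) + 450635*(-1/203292)) = -743067*(-532/297 - 450635/203292) = -743067*(-26887771/6708636) = 739978345691/248468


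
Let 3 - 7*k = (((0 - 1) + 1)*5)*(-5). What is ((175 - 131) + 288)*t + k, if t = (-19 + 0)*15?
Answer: -662337/7 ≈ -94620.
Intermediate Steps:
k = 3/7 (k = 3/7 - ((0 - 1) + 1)*5*(-5)/7 = 3/7 - (-1 + 1)*5*(-5)/7 = 3/7 - 0*5*(-5)/7 = 3/7 - 0*(-5) = 3/7 - ⅐*0 = 3/7 + 0 = 3/7 ≈ 0.42857)
t = -285 (t = -19*15 = -285)
((175 - 131) + 288)*t + k = ((175 - 131) + 288)*(-285) + 3/7 = (44 + 288)*(-285) + 3/7 = 332*(-285) + 3/7 = -94620 + 3/7 = -662337/7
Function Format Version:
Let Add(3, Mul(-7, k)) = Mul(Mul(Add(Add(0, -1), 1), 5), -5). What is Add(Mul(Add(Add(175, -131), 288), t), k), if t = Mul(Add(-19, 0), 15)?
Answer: Rational(-662337, 7) ≈ -94620.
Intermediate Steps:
k = Rational(3, 7) (k = Add(Rational(3, 7), Mul(Rational(-1, 7), Mul(Mul(Add(Add(0, -1), 1), 5), -5))) = Add(Rational(3, 7), Mul(Rational(-1, 7), Mul(Mul(Add(-1, 1), 5), -5))) = Add(Rational(3, 7), Mul(Rational(-1, 7), Mul(Mul(0, 5), -5))) = Add(Rational(3, 7), Mul(Rational(-1, 7), Mul(0, -5))) = Add(Rational(3, 7), Mul(Rational(-1, 7), 0)) = Add(Rational(3, 7), 0) = Rational(3, 7) ≈ 0.42857)
t = -285 (t = Mul(-19, 15) = -285)
Add(Mul(Add(Add(175, -131), 288), t), k) = Add(Mul(Add(Add(175, -131), 288), -285), Rational(3, 7)) = Add(Mul(Add(44, 288), -285), Rational(3, 7)) = Add(Mul(332, -285), Rational(3, 7)) = Add(-94620, Rational(3, 7)) = Rational(-662337, 7)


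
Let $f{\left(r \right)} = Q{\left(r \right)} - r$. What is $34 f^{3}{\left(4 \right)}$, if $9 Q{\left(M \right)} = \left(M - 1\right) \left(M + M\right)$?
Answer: $- \frac{2176}{27} \approx -80.593$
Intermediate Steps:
$Q{\left(M \right)} = \frac{2 M \left(-1 + M\right)}{9}$ ($Q{\left(M \right)} = \frac{\left(M - 1\right) \left(M + M\right)}{9} = \frac{\left(-1 + M\right) 2 M}{9} = \frac{2 M \left(-1 + M\right)}{9}$)
$f{\left(r \right)} = - r + \frac{2 r \left(-1 + r\right)}{9}$ ($f{\left(r \right)} = \frac{2 r \left(-1 + r\right)}{9} - r = - r + \frac{2 r \left(-1 + r\right)}{9}$)
$34 f^{3}{\left(4 \right)} = 34 \left(\frac{1}{9} \cdot 4 \left(-11 + 2 \cdot 4\right)\right)^{3} = 34 \left(\frac{1}{9} \cdot 4 \left(-11 + 8\right)\right)^{3} = 34 \left(\frac{1}{9} \cdot 4 \left(-3\right)\right)^{3} = 34 \left(- \frac{4}{3}\right)^{3} = 34 \left(- \frac{64}{27}\right) = - \frac{2176}{27}$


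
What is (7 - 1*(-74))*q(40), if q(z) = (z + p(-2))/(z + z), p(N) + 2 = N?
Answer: 729/20 ≈ 36.450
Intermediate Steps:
p(N) = -2 + N
q(z) = (-4 + z)/(2*z) (q(z) = (z + (-2 - 2))/(z + z) = (z - 4)/((2*z)) = (-4 + z)*(1/(2*z)) = (-4 + z)/(2*z))
(7 - 1*(-74))*q(40) = (7 - 1*(-74))*((½)*(-4 + 40)/40) = (7 + 74)*((½)*(1/40)*36) = 81*(9/20) = 729/20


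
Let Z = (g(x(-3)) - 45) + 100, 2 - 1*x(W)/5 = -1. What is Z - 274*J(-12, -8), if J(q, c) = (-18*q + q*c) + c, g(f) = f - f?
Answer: -83241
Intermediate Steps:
x(W) = 15 (x(W) = 10 - 5*(-1) = 10 + 5 = 15)
g(f) = 0
J(q, c) = c - 18*q + c*q (J(q, c) = (-18*q + c*q) + c = c - 18*q + c*q)
Z = 55 (Z = (0 - 45) + 100 = -45 + 100 = 55)
Z - 274*J(-12, -8) = 55 - 274*(-8 - 18*(-12) - 8*(-12)) = 55 - 274*(-8 + 216 + 96) = 55 - 274*304 = 55 - 83296 = -83241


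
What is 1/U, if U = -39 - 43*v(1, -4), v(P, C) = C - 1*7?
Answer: 1/434 ≈ 0.0023041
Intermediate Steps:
v(P, C) = -7 + C (v(P, C) = C - 7 = -7 + C)
U = 434 (U = -39 - 43*(-7 - 4) = -39 - 43*(-11) = -39 + 473 = 434)
1/U = 1/434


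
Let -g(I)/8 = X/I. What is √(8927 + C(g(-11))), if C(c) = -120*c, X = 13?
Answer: √942887/11 ≈ 88.275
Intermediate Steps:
g(I) = -104/I
√(8927 + C(g(-11))) = √(8927 - (-12480)/(-11)) = √(8927 - (-12480)*(-1)/11) = √(8927 - 120*104/11) = √(8927 - 12480/11) = √(85717/11) = √942887/11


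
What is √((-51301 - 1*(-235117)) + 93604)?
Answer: 2*√69355 ≈ 526.71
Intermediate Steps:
√((-51301 - 1*(-235117)) + 93604) = √((-51301 + 235117) + 93604) = √(183816 + 93604) = √277420 = 2*√69355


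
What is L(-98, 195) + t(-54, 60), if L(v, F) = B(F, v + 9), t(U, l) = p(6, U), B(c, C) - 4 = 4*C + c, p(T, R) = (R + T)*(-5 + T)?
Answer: -205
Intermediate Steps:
p(T, R) = (-5 + T)*(R + T)
B(c, C) = 4 + c + 4*C (B(c, C) = 4 + (4*C + c) = 4 + (c + 4*C) = 4 + c + 4*C)
t(U, l) = 6 + U (t(U, l) = 6² - 5*U - 5*6 + U*6 = 36 - 5*U - 30 + 6*U = 6 + U)
L(v, F) = 40 + F + 4*v (L(v, F) = 4 + F + 4*(v + 9) = 4 + F + 4*(9 + v) = 4 + F + (36 + 4*v) = 40 + F + 4*v)
L(-98, 195) + t(-54, 60) = (40 + 195 + 4*(-98)) + (6 - 54) = (40 + 195 - 392) - 48 = -157 - 48 = -205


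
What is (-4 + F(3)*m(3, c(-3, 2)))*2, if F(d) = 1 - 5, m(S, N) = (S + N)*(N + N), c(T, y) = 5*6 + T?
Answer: -12968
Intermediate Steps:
c(T, y) = 30 + T
m(S, N) = 2*N*(N + S) (m(S, N) = (N + S)*(2*N) = 2*N*(N + S))
F(d) = -4
(-4 + F(3)*m(3, c(-3, 2)))*2 = (-4 - 8*(30 - 3)*((30 - 3) + 3))*2 = (-4 - 8*27*(27 + 3))*2 = (-4 - 8*27*30)*2 = (-4 - 4*1620)*2 = (-4 - 6480)*2 = -6484*2 = -12968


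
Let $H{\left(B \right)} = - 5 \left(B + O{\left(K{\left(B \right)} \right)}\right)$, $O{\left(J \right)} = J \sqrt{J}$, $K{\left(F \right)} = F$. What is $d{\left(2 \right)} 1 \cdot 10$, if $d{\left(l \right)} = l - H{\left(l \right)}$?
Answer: $120 + 100 \sqrt{2} \approx 261.42$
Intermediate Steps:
$O{\left(J \right)} = J^{\frac{3}{2}}$
$H{\left(B \right)} = - 5 B - 5 B^{\frac{3}{2}}$ ($H{\left(B \right)} = - 5 \left(B + B^{\frac{3}{2}}\right) = - 5 B - 5 B^{\frac{3}{2}}$)
$d{\left(l \right)} = 5 l^{\frac{3}{2}} + 6 l$ ($d{\left(l \right)} = l - \left(- 5 l - 5 l^{\frac{3}{2}}\right) = l + \left(5 l + 5 l^{\frac{3}{2}}\right) = 5 l^{\frac{3}{2}} + 6 l$)
$d{\left(2 \right)} 1 \cdot 10 = \left(5 \cdot 2^{\frac{3}{2}} + 6 \cdot 2\right) 1 \cdot 10 = \left(5 \cdot 2 \sqrt{2} + 12\right) 1 \cdot 10 = \left(10 \sqrt{2} + 12\right) 1 \cdot 10 = \left(12 + 10 \sqrt{2}\right) 1 \cdot 10 = \left(12 + 10 \sqrt{2}\right) 10 = 120 + 100 \sqrt{2}$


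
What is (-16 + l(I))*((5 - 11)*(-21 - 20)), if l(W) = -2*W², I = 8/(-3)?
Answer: -22304/3 ≈ -7434.7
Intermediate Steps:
I = -8/3 (I = 8*(-⅓) = -8/3 ≈ -2.6667)
(-16 + l(I))*((5 - 11)*(-21 - 20)) = (-16 - 2*(-8/3)²)*((5 - 11)*(-21 - 20)) = (-16 - 2*64/9)*(-6*(-41)) = (-16 - 128/9)*246 = -272/9*246 = -22304/3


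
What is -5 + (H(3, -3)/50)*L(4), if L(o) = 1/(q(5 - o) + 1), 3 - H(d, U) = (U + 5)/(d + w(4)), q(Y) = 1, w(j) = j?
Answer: -3481/700 ≈ -4.9729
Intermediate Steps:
H(d, U) = 3 - (5 + U)/(4 + d) (H(d, U) = 3 - (U + 5)/(d + 4) = 3 - (5 + U)/(4 + d))
L(o) = ½ (L(o) = 1/(1 + 1) = 1/2 = ½)
-5 + (H(3, -3)/50)*L(4) = -5 + (((7 - 1*(-3) + 3*3)/(4 + 3))/50)*(½) = -5 + (((7 + 3 + 9)/7)*(1/50))*(½) = -5 + (((⅐)*19)*(1/50))*(½) = -5 + ((19/7)*(1/50))*(½) = -5 + (19/350)*(½) = -5 + 19/700 = -3481/700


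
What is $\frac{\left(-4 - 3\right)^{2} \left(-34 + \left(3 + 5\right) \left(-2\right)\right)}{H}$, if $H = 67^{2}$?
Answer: $- \frac{2450}{4489} \approx -0.54578$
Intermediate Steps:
$H = 4489$
$\frac{\left(-4 - 3\right)^{2} \left(-34 + \left(3 + 5\right) \left(-2\right)\right)}{H} = \frac{\left(-4 - 3\right)^{2} \left(-34 + \left(3 + 5\right) \left(-2\right)\right)}{4489} = \left(-7\right)^{2} \left(-34 + 8 \left(-2\right)\right) \frac{1}{4489} = 49 \left(-34 - 16\right) \frac{1}{4489} = 49 \left(-50\right) \frac{1}{4489} = \left(-2450\right) \frac{1}{4489} = - \frac{2450}{4489}$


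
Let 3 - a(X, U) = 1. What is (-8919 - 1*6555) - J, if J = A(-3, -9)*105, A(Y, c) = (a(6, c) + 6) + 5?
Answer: -16839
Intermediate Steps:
a(X, U) = 2 (a(X, U) = 3 - 1*1 = 3 - 1 = 2)
A(Y, c) = 13 (A(Y, c) = (2 + 6) + 5 = 8 + 5 = 13)
J = 1365 (J = 13*105 = 1365)
(-8919 - 1*6555) - J = (-8919 - 1*6555) - 1*1365 = (-8919 - 6555) - 1365 = -15474 - 1365 = -16839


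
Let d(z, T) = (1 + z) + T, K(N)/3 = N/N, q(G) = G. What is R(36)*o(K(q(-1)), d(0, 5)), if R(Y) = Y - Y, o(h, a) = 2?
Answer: 0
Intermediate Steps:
K(N) = 3 (K(N) = 3*(N/N) = 3*1 = 3)
d(z, T) = 1 + T + z
R(Y) = 0
R(36)*o(K(q(-1)), d(0, 5)) = 0*2 = 0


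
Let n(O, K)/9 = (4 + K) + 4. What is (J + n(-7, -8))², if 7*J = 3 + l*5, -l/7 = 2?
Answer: 4489/49 ≈ 91.612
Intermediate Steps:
l = -14 (l = -7*2 = -14)
n(O, K) = 72 + 9*K (n(O, K) = 9*((4 + K) + 4) = 9*(8 + K) = 72 + 9*K)
J = -67/7 (J = (3 - 14*5)/7 = (3 - 70)/7 = (⅐)*(-67) = -67/7 ≈ -9.5714)
(J + n(-7, -8))² = (-67/7 + (72 + 9*(-8)))² = (-67/7 + (72 - 72))² = (-67/7 + 0)² = (-67/7)² = 4489/49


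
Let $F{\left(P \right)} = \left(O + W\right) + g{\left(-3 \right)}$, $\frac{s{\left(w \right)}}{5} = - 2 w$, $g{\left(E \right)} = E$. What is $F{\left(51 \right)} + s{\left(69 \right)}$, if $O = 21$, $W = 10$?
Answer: $-662$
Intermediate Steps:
$s{\left(w \right)} = - 10 w$ ($s{\left(w \right)} = 5 \left(- 2 w\right) = - 10 w$)
$F{\left(P \right)} = 28$ ($F{\left(P \right)} = \left(21 + 10\right) - 3 = 31 - 3 = 28$)
$F{\left(51 \right)} + s{\left(69 \right)} = 28 - 690 = -662$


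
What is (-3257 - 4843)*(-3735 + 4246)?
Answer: -4139100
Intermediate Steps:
(-3257 - 4843)*(-3735 + 4246) = -8100*511 = -4139100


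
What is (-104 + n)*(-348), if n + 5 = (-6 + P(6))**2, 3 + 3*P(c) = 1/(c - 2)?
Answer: 255403/12 ≈ 21284.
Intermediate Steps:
P(c) = -1 + 1/(3*(-2 + c)) (P(c) = -1 + 1/(3*(c - 2)) = -1 + 1/(3*(-2 + c)))
n = 6169/144 (n = -5 + (-6 + (7/3 - 1*6)/(-2 + 6))**2 = -5 + (-6 + (7/3 - 6)/4)**2 = -5 + (-6 + (1/4)*(-11/3))**2 = -5 + (-6 - 11/12)**2 = -5 + (-83/12)**2 = -5 + 6889/144 = 6169/144 ≈ 42.840)
(-104 + n)*(-348) = (-104 + 6169/144)*(-348) = -8807/144*(-348) = 255403/12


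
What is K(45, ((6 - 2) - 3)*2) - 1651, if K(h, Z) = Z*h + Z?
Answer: -1559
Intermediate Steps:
K(h, Z) = Z + Z*h
K(45, ((6 - 2) - 3)*2) - 1651 = (((6 - 2) - 3)*2)*(1 + 45) - 1651 = ((4 - 3)*2)*46 - 1651 = (1*2)*46 - 1651 = 2*46 - 1651 = 92 - 1651 = -1559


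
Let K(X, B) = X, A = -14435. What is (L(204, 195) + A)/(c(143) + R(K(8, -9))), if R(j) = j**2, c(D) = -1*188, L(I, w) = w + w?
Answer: 14045/124 ≈ 113.27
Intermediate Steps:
L(I, w) = 2*w
c(D) = -188
(L(204, 195) + A)/(c(143) + R(K(8, -9))) = (2*195 - 14435)/(-188 + 8**2) = (390 - 14435)/(-188 + 64) = -14045/(-124) = -14045*(-1/124) = 14045/124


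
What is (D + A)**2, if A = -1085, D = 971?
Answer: 12996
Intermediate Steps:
(D + A)**2 = (971 - 1085)**2 = (-114)**2 = 12996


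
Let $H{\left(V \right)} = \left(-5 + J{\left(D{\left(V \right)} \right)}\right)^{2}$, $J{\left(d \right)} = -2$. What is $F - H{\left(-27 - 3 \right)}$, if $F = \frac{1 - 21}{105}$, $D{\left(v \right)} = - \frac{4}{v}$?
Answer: $- \frac{1033}{21} \approx -49.19$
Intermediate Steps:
$H{\left(V \right)} = 49$ ($H{\left(V \right)} = \left(-5 - 2\right)^{2} = \left(-7\right)^{2} = 49$)
$F = - \frac{4}{21}$ ($F = \left(-20\right) \frac{1}{105} = - \frac{4}{21} \approx -0.19048$)
$F - H{\left(-27 - 3 \right)} = - \frac{4}{21} - 49 = - \frac{1033}{21}$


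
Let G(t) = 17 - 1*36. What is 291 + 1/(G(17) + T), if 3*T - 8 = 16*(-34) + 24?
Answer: 165576/569 ≈ 290.99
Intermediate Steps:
G(t) = -19 (G(t) = 17 - 36 = -19)
T = -512/3 (T = 8/3 + (16*(-34) + 24)/3 = 8/3 + (-544 + 24)/3 = 8/3 + (1/3)*(-520) = 8/3 - 520/3 = -512/3 ≈ -170.67)
291 + 1/(G(17) + T) = 291 + 1/(-19 - 512/3) = 291 + 1/(-569/3) = 291 - 3/569 = 165576/569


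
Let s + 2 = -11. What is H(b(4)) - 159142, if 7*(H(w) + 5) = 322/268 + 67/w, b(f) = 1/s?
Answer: -149396439/938 ≈ -1.5927e+5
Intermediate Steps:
s = -13 (s = -2 - 11 = -13)
b(f) = -1/13 (b(f) = 1/(-13) = -1/13)
H(w) = -647/134 + 67/(7*w) (H(w) = -5 + (322/268 + 67/w)/7 = -5 + (322*(1/268) + 67/w)/7 = -5 + (161/134 + 67/w)/7 = -5 + (23/134 + 67/(7*w)) = -647/134 + 67/(7*w))
H(b(4)) - 159142 = (8978 - 4529*(-1/13))/(938*(-1/13)) - 159142 = (1/938)*(-13)*(8978 + 4529/13) - 159142 = (1/938)*(-13)*(121243/13) - 159142 = -121243/938 - 159142 = -149396439/938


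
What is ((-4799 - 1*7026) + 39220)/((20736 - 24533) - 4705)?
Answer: -27395/8502 ≈ -3.2222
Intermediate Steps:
((-4799 - 1*7026) + 39220)/((20736 - 24533) - 4705) = ((-4799 - 7026) + 39220)/(-3797 - 4705) = (-11825 + 39220)/(-8502) = 27395*(-1/8502) = -27395/8502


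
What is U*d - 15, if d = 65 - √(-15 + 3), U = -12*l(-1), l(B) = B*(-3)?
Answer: -2355 + 72*I*√3 ≈ -2355.0 + 124.71*I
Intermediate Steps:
l(B) = -3*B
U = -36 (U = -(-36)*(-1) = -12*3 = -36)
d = 65 - 2*I*√3 (d = 65 - √(-12) = 65 - 2*I*√3 ≈ 65.0 - 3.4641*I)
U*d - 15 = -36*(65 - 2*I*√3) - 15 = (-2340 + 72*I*√3) - 15 = -2355 + 72*I*√3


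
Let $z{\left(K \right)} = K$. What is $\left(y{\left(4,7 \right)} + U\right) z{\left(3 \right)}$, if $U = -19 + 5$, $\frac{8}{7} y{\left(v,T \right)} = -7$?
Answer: $- \frac{483}{8} \approx -60.375$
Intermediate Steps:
$y{\left(v,T \right)} = - \frac{49}{8}$ ($y{\left(v,T \right)} = \frac{7}{8} \left(-7\right) = - \frac{49}{8}$)
$U = -14$
$\left(y{\left(4,7 \right)} + U\right) z{\left(3 \right)} = \left(- \frac{49}{8} - 14\right) 3 = \left(- \frac{161}{8}\right) 3 = - \frac{483}{8}$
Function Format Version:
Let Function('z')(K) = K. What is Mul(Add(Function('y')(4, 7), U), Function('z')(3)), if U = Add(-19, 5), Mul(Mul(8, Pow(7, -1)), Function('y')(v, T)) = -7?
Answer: Rational(-483, 8) ≈ -60.375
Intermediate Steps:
Function('y')(v, T) = Rational(-49, 8) (Function('y')(v, T) = Mul(Rational(7, 8), -7) = Rational(-49, 8))
U = -14
Mul(Add(Function('y')(4, 7), U), Function('z')(3)) = Mul(Add(Rational(-49, 8), -14), 3) = Mul(Rational(-161, 8), 3) = Rational(-483, 8)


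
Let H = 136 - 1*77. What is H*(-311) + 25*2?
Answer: -18299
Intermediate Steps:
H = 59 (H = 136 - 77 = 59)
H*(-311) + 25*2 = 59*(-311) + 25*2 = -18349 + 50 = -18299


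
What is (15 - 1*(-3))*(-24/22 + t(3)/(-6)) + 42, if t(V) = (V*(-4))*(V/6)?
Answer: 444/11 ≈ 40.364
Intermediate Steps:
t(V) = -2*V²/3 (t(V) = (-4*V)*(V*(⅙)) = (-4*V)*(V/6) = -2*V²/3)
(15 - 1*(-3))*(-24/22 + t(3)/(-6)) + 42 = (15 - 1*(-3))*(-24/22 - ⅔*3²/(-6)) + 42 = (15 + 3)*(-24*1/22 - ⅔*9*(-⅙)) + 42 = 18*(-12/11 - 6*(-⅙)) + 42 = 18*(-12/11 + 1) + 42 = 18*(-1/11) + 42 = -18/11 + 42 = 444/11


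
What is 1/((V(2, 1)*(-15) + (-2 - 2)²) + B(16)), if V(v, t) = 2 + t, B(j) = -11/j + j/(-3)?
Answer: -48/1681 ≈ -0.028554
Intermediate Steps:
B(j) = -11/j - j/3 (B(j) = -11/j + j*(-⅓) = -11/j - j/3)
1/((V(2, 1)*(-15) + (-2 - 2)²) + B(16)) = 1/(((2 + 1)*(-15) + (-2 - 2)²) + (-11/16 - ⅓*16)) = 1/((3*(-15) + (-4)²) + (-11*1/16 - 16/3)) = 1/((-45 + 16) + (-11/16 - 16/3)) = 1/(-29 - 289/48) = 1/(-1681/48) = -48/1681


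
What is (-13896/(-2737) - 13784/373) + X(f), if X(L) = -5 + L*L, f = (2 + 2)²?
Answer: 223702551/1020901 ≈ 219.12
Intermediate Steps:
f = 16 (f = 4² = 16)
X(L) = -5 + L²
(-13896/(-2737) - 13784/373) + X(f) = (-13896/(-2737) - 13784/373) + (-5 + 16²) = (-13896*(-1/2737) - 13784*1/373) + (-5 + 256) = (13896/2737 - 13784/373) + 251 = -32543600/1020901 + 251 = 223702551/1020901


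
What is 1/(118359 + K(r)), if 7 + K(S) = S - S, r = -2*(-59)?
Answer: 1/118352 ≈ 8.4494e-6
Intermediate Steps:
r = 118
K(S) = -7 (K(S) = -7 + (S - S) = -7 + 0 = -7)
1/(118359 + K(r)) = 1/(118359 - 7) = 1/118352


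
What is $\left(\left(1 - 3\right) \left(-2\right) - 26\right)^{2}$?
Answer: $484$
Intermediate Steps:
$\left(\left(1 - 3\right) \left(-2\right) - 26\right)^{2} = \left(\left(-2\right) \left(-2\right) - 26\right)^{2} = \left(4 - 26\right)^{2} = \left(-22\right)^{2} = 484$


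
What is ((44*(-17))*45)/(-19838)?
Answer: 16830/9919 ≈ 1.6967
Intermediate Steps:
((44*(-17))*45)/(-19838) = -748*45*(-1/19838) = -33660*(-1/19838) = 16830/9919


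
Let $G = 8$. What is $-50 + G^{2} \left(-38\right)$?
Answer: $-2482$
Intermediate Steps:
$-50 + G^{2} \left(-38\right) = -50 + 8^{2} \left(-38\right) = -50 + 64 \left(-38\right) = -50 - 2432 = -2482$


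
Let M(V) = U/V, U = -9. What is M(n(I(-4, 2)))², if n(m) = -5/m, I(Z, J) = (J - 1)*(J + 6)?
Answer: 5184/25 ≈ 207.36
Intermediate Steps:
I(Z, J) = (-1 + J)*(6 + J)
M(V) = -9/V
M(n(I(-4, 2)))² = (-9/((-5/(-6 + 2² + 5*2))))² = (-9/((-5/(-6 + 4 + 10))))² = (-9/((-5/8)))² = (-9/((-5*⅛)))² = (-9/(-5/8))² = (-9*(-8/5))² = (72/5)² = 5184/25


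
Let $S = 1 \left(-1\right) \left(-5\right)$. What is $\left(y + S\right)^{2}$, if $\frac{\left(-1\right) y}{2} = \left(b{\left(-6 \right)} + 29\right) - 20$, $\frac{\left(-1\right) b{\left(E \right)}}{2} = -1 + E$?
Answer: $1681$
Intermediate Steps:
$b{\left(E \right)} = 2 - 2 E$ ($b{\left(E \right)} = - 2 \left(-1 + E\right) = 2 - 2 E$)
$S = 5$ ($S = \left(-1\right) \left(-5\right) = 5$)
$y = -46$ ($y = - 2 \left(\left(\left(2 - -12\right) + 29\right) - 20\right) = - 2 \left(\left(\left(2 + 12\right) + 29\right) - 20\right) = - 2 \left(\left(14 + 29\right) - 20\right) = - 2 \left(43 - 20\right) = \left(-2\right) 23 = -46$)
$\left(y + S\right)^{2} = \left(-46 + 5\right)^{2} = \left(-41\right)^{2} = 1681$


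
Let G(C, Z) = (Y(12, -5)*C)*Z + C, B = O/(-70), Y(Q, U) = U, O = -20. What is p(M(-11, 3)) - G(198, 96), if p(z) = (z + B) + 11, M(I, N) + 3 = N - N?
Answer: 663952/7 ≈ 94850.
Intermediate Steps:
M(I, N) = -3 (M(I, N) = -3 + (N - N) = -3 + 0 = -3)
B = 2/7 (B = -20/(-70) = -20*(-1/70) = 2/7 ≈ 0.28571)
G(C, Z) = C - 5*C*Z (G(C, Z) = (-5*C)*Z + C = -5*C*Z + C = C - 5*C*Z)
p(z) = 79/7 + z (p(z) = (z + 2/7) + 11 = (2/7 + z) + 11 = 79/7 + z)
p(M(-11, 3)) - G(198, 96) = (79/7 - 3) - 198*(1 - 5*96) = 58/7 - 198*(1 - 480) = 58/7 - 198*(-479) = 58/7 - 1*(-94842) = 58/7 + 94842 = 663952/7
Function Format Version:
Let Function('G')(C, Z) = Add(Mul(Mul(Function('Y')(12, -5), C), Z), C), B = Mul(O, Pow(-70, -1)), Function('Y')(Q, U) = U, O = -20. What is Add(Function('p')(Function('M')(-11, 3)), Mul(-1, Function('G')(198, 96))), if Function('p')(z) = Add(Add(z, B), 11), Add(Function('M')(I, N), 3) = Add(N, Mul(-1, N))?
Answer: Rational(663952, 7) ≈ 94850.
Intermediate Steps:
Function('M')(I, N) = -3 (Function('M')(I, N) = Add(-3, Add(N, Mul(-1, N))) = Add(-3, 0) = -3)
B = Rational(2, 7) (B = Mul(-20, Pow(-70, -1)) = Mul(-20, Rational(-1, 70)) = Rational(2, 7) ≈ 0.28571)
Function('G')(C, Z) = Add(C, Mul(-5, C, Z)) (Function('G')(C, Z) = Add(Mul(Mul(-5, C), Z), C) = Add(Mul(-5, C, Z), C) = Add(C, Mul(-5, C, Z)))
Function('p')(z) = Add(Rational(79, 7), z) (Function('p')(z) = Add(Add(z, Rational(2, 7)), 11) = Add(Add(Rational(2, 7), z), 11) = Add(Rational(79, 7), z))
Add(Function('p')(Function('M')(-11, 3)), Mul(-1, Function('G')(198, 96))) = Add(Add(Rational(79, 7), -3), Mul(-1, Mul(198, Add(1, Mul(-5, 96))))) = Add(Rational(58, 7), Mul(-1, Mul(198, Add(1, -480)))) = Add(Rational(58, 7), Mul(-1, Mul(198, -479))) = Add(Rational(58, 7), Mul(-1, -94842)) = Add(Rational(58, 7), 94842) = Rational(663952, 7)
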